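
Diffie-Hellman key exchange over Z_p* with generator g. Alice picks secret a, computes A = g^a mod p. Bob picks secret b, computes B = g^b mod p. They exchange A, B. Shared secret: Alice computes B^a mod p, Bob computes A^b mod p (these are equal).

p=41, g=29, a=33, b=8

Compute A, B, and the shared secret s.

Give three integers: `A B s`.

Answer: 13 18 10

Derivation:
A = 29^33 mod 41  (bits of 33 = 100001)
  bit 0 = 1: r = r^2 * 29 mod 41 = 1^2 * 29 = 1*29 = 29
  bit 1 = 0: r = r^2 mod 41 = 29^2 = 21
  bit 2 = 0: r = r^2 mod 41 = 21^2 = 31
  bit 3 = 0: r = r^2 mod 41 = 31^2 = 18
  bit 4 = 0: r = r^2 mod 41 = 18^2 = 37
  bit 5 = 1: r = r^2 * 29 mod 41 = 37^2 * 29 = 16*29 = 13
  -> A = 13
B = 29^8 mod 41  (bits of 8 = 1000)
  bit 0 = 1: r = r^2 * 29 mod 41 = 1^2 * 29 = 1*29 = 29
  bit 1 = 0: r = r^2 mod 41 = 29^2 = 21
  bit 2 = 0: r = r^2 mod 41 = 21^2 = 31
  bit 3 = 0: r = r^2 mod 41 = 31^2 = 18
  -> B = 18
s = B^a = 18^33 mod 41  (bits of 33 = 100001)
  bit 0 = 1: r = r^2 * 18 mod 41 = 1^2 * 18 = 1*18 = 18
  bit 1 = 0: r = r^2 mod 41 = 18^2 = 37
  bit 2 = 0: r = r^2 mod 41 = 37^2 = 16
  bit 3 = 0: r = r^2 mod 41 = 16^2 = 10
  bit 4 = 0: r = r^2 mod 41 = 10^2 = 18
  bit 5 = 1: r = r^2 * 18 mod 41 = 18^2 * 18 = 37*18 = 10
  -> s = B^a = 10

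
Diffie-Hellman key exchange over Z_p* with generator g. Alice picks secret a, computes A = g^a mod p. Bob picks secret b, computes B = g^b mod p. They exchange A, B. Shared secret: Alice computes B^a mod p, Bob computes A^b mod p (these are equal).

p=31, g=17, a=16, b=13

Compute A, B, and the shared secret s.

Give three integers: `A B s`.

Answer: 14 3 28

Derivation:
A = 17^16 mod 31  (bits of 16 = 10000)
  bit 0 = 1: r = r^2 * 17 mod 31 = 1^2 * 17 = 1*17 = 17
  bit 1 = 0: r = r^2 mod 31 = 17^2 = 10
  bit 2 = 0: r = r^2 mod 31 = 10^2 = 7
  bit 3 = 0: r = r^2 mod 31 = 7^2 = 18
  bit 4 = 0: r = r^2 mod 31 = 18^2 = 14
  -> A = 14
B = 17^13 mod 31  (bits of 13 = 1101)
  bit 0 = 1: r = r^2 * 17 mod 31 = 1^2 * 17 = 1*17 = 17
  bit 1 = 1: r = r^2 * 17 mod 31 = 17^2 * 17 = 10*17 = 15
  bit 2 = 0: r = r^2 mod 31 = 15^2 = 8
  bit 3 = 1: r = r^2 * 17 mod 31 = 8^2 * 17 = 2*17 = 3
  -> B = 3
s = B^a = 3^16 mod 31  (bits of 16 = 10000)
  bit 0 = 1: r = r^2 * 3 mod 31 = 1^2 * 3 = 1*3 = 3
  bit 1 = 0: r = r^2 mod 31 = 3^2 = 9
  bit 2 = 0: r = r^2 mod 31 = 9^2 = 19
  bit 3 = 0: r = r^2 mod 31 = 19^2 = 20
  bit 4 = 0: r = r^2 mod 31 = 20^2 = 28
  -> s = B^a = 28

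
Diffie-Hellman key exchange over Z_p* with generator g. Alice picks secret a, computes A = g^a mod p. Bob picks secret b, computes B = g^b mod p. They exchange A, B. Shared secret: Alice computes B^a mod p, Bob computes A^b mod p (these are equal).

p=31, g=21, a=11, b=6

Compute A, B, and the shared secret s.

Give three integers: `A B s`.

Answer: 12 2 2

Derivation:
A = 21^11 mod 31  (bits of 11 = 1011)
  bit 0 = 1: r = r^2 * 21 mod 31 = 1^2 * 21 = 1*21 = 21
  bit 1 = 0: r = r^2 mod 31 = 21^2 = 7
  bit 2 = 1: r = r^2 * 21 mod 31 = 7^2 * 21 = 18*21 = 6
  bit 3 = 1: r = r^2 * 21 mod 31 = 6^2 * 21 = 5*21 = 12
  -> A = 12
B = 21^6 mod 31  (bits of 6 = 110)
  bit 0 = 1: r = r^2 * 21 mod 31 = 1^2 * 21 = 1*21 = 21
  bit 1 = 1: r = r^2 * 21 mod 31 = 21^2 * 21 = 7*21 = 23
  bit 2 = 0: r = r^2 mod 31 = 23^2 = 2
  -> B = 2
s = B^a = 2^11 mod 31  (bits of 11 = 1011)
  bit 0 = 1: r = r^2 * 2 mod 31 = 1^2 * 2 = 1*2 = 2
  bit 1 = 0: r = r^2 mod 31 = 2^2 = 4
  bit 2 = 1: r = r^2 * 2 mod 31 = 4^2 * 2 = 16*2 = 1
  bit 3 = 1: r = r^2 * 2 mod 31 = 1^2 * 2 = 1*2 = 2
  -> s = B^a = 2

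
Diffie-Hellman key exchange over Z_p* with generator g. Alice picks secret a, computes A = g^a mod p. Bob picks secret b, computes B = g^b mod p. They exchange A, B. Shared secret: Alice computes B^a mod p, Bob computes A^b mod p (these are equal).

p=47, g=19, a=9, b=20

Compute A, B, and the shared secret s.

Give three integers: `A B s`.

A = 19^9 mod 47  (bits of 9 = 1001)
  bit 0 = 1: r = r^2 * 19 mod 47 = 1^2 * 19 = 1*19 = 19
  bit 1 = 0: r = r^2 mod 47 = 19^2 = 32
  bit 2 = 0: r = r^2 mod 47 = 32^2 = 37
  bit 3 = 1: r = r^2 * 19 mod 47 = 37^2 * 19 = 6*19 = 20
  -> A = 20
B = 19^20 mod 47  (bits of 20 = 10100)
  bit 0 = 1: r = r^2 * 19 mod 47 = 1^2 * 19 = 1*19 = 19
  bit 1 = 0: r = r^2 mod 47 = 19^2 = 32
  bit 2 = 1: r = r^2 * 19 mod 47 = 32^2 * 19 = 37*19 = 45
  bit 3 = 0: r = r^2 mod 47 = 45^2 = 4
  bit 4 = 0: r = r^2 mod 47 = 4^2 = 16
  -> B = 16
s = B^a = 16^9 mod 47  (bits of 9 = 1001)
  bit 0 = 1: r = r^2 * 16 mod 47 = 1^2 * 16 = 1*16 = 16
  bit 1 = 0: r = r^2 mod 47 = 16^2 = 21
  bit 2 = 0: r = r^2 mod 47 = 21^2 = 18
  bit 3 = 1: r = r^2 * 16 mod 47 = 18^2 * 16 = 42*16 = 14
  -> s = B^a = 14

Answer: 20 16 14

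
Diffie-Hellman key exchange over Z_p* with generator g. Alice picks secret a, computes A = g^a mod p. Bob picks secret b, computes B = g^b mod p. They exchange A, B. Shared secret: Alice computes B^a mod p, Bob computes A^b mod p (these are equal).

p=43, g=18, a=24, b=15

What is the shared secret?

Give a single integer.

Answer: 16

Derivation:
A = 18^24 mod 43  (bits of 24 = 11000)
  bit 0 = 1: r = r^2 * 18 mod 43 = 1^2 * 18 = 1*18 = 18
  bit 1 = 1: r = r^2 * 18 mod 43 = 18^2 * 18 = 23*18 = 27
  bit 2 = 0: r = r^2 mod 43 = 27^2 = 41
  bit 3 = 0: r = r^2 mod 43 = 41^2 = 4
  bit 4 = 0: r = r^2 mod 43 = 4^2 = 16
  -> A = 16
B = 18^15 mod 43  (bits of 15 = 1111)
  bit 0 = 1: r = r^2 * 18 mod 43 = 1^2 * 18 = 1*18 = 18
  bit 1 = 1: r = r^2 * 18 mod 43 = 18^2 * 18 = 23*18 = 27
  bit 2 = 1: r = r^2 * 18 mod 43 = 27^2 * 18 = 41*18 = 7
  bit 3 = 1: r = r^2 * 18 mod 43 = 7^2 * 18 = 6*18 = 22
  -> B = 22
s = B^a = 22^24 mod 43  (bits of 24 = 11000)
  bit 0 = 1: r = r^2 * 22 mod 43 = 1^2 * 22 = 1*22 = 22
  bit 1 = 1: r = r^2 * 22 mod 43 = 22^2 * 22 = 11*22 = 27
  bit 2 = 0: r = r^2 mod 43 = 27^2 = 41
  bit 3 = 0: r = r^2 mod 43 = 41^2 = 4
  bit 4 = 0: r = r^2 mod 43 = 4^2 = 16
  -> s = B^a = 16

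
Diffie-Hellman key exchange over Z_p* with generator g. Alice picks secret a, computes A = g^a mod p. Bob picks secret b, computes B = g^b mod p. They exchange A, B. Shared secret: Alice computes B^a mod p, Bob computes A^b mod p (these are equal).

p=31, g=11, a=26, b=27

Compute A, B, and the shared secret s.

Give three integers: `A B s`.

Answer: 7 15 16

Derivation:
A = 11^26 mod 31  (bits of 26 = 11010)
  bit 0 = 1: r = r^2 * 11 mod 31 = 1^2 * 11 = 1*11 = 11
  bit 1 = 1: r = r^2 * 11 mod 31 = 11^2 * 11 = 28*11 = 29
  bit 2 = 0: r = r^2 mod 31 = 29^2 = 4
  bit 3 = 1: r = r^2 * 11 mod 31 = 4^2 * 11 = 16*11 = 21
  bit 4 = 0: r = r^2 mod 31 = 21^2 = 7
  -> A = 7
B = 11^27 mod 31  (bits of 27 = 11011)
  bit 0 = 1: r = r^2 * 11 mod 31 = 1^2 * 11 = 1*11 = 11
  bit 1 = 1: r = r^2 * 11 mod 31 = 11^2 * 11 = 28*11 = 29
  bit 2 = 0: r = r^2 mod 31 = 29^2 = 4
  bit 3 = 1: r = r^2 * 11 mod 31 = 4^2 * 11 = 16*11 = 21
  bit 4 = 1: r = r^2 * 11 mod 31 = 21^2 * 11 = 7*11 = 15
  -> B = 15
s = B^a = 15^26 mod 31  (bits of 26 = 11010)
  bit 0 = 1: r = r^2 * 15 mod 31 = 1^2 * 15 = 1*15 = 15
  bit 1 = 1: r = r^2 * 15 mod 31 = 15^2 * 15 = 8*15 = 27
  bit 2 = 0: r = r^2 mod 31 = 27^2 = 16
  bit 3 = 1: r = r^2 * 15 mod 31 = 16^2 * 15 = 8*15 = 27
  bit 4 = 0: r = r^2 mod 31 = 27^2 = 16
  -> s = B^a = 16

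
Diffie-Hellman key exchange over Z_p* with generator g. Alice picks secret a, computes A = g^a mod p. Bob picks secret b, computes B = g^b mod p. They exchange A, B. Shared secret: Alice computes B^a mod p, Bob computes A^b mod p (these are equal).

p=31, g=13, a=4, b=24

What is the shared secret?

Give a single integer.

Answer: 16

Derivation:
A = 13^4 mod 31  (bits of 4 = 100)
  bit 0 = 1: r = r^2 * 13 mod 31 = 1^2 * 13 = 1*13 = 13
  bit 1 = 0: r = r^2 mod 31 = 13^2 = 14
  bit 2 = 0: r = r^2 mod 31 = 14^2 = 10
  -> A = 10
B = 13^24 mod 31  (bits of 24 = 11000)
  bit 0 = 1: r = r^2 * 13 mod 31 = 1^2 * 13 = 1*13 = 13
  bit 1 = 1: r = r^2 * 13 mod 31 = 13^2 * 13 = 14*13 = 27
  bit 2 = 0: r = r^2 mod 31 = 27^2 = 16
  bit 3 = 0: r = r^2 mod 31 = 16^2 = 8
  bit 4 = 0: r = r^2 mod 31 = 8^2 = 2
  -> B = 2
s = B^a = 2^4 mod 31  (bits of 4 = 100)
  bit 0 = 1: r = r^2 * 2 mod 31 = 1^2 * 2 = 1*2 = 2
  bit 1 = 0: r = r^2 mod 31 = 2^2 = 4
  bit 2 = 0: r = r^2 mod 31 = 4^2 = 16
  -> s = B^a = 16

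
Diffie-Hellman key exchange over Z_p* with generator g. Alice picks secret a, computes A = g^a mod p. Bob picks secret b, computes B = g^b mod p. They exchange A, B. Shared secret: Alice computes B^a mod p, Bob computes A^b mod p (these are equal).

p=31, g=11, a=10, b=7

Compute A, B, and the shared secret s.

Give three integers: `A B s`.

Answer: 5 13 5

Derivation:
A = 11^10 mod 31  (bits of 10 = 1010)
  bit 0 = 1: r = r^2 * 11 mod 31 = 1^2 * 11 = 1*11 = 11
  bit 1 = 0: r = r^2 mod 31 = 11^2 = 28
  bit 2 = 1: r = r^2 * 11 mod 31 = 28^2 * 11 = 9*11 = 6
  bit 3 = 0: r = r^2 mod 31 = 6^2 = 5
  -> A = 5
B = 11^7 mod 31  (bits of 7 = 111)
  bit 0 = 1: r = r^2 * 11 mod 31 = 1^2 * 11 = 1*11 = 11
  bit 1 = 1: r = r^2 * 11 mod 31 = 11^2 * 11 = 28*11 = 29
  bit 2 = 1: r = r^2 * 11 mod 31 = 29^2 * 11 = 4*11 = 13
  -> B = 13
s = B^a = 13^10 mod 31  (bits of 10 = 1010)
  bit 0 = 1: r = r^2 * 13 mod 31 = 1^2 * 13 = 1*13 = 13
  bit 1 = 0: r = r^2 mod 31 = 13^2 = 14
  bit 2 = 1: r = r^2 * 13 mod 31 = 14^2 * 13 = 10*13 = 6
  bit 3 = 0: r = r^2 mod 31 = 6^2 = 5
  -> s = B^a = 5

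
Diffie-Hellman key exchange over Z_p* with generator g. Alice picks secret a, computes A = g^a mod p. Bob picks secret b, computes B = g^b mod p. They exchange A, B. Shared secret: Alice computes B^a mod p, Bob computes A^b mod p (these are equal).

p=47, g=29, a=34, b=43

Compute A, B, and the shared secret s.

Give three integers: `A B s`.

A = 29^34 mod 47  (bits of 34 = 100010)
  bit 0 = 1: r = r^2 * 29 mod 47 = 1^2 * 29 = 1*29 = 29
  bit 1 = 0: r = r^2 mod 47 = 29^2 = 42
  bit 2 = 0: r = r^2 mod 47 = 42^2 = 25
  bit 3 = 0: r = r^2 mod 47 = 25^2 = 14
  bit 4 = 1: r = r^2 * 29 mod 47 = 14^2 * 29 = 8*29 = 44
  bit 5 = 0: r = r^2 mod 47 = 44^2 = 9
  -> A = 9
B = 29^43 mod 47  (bits of 43 = 101011)
  bit 0 = 1: r = r^2 * 29 mod 47 = 1^2 * 29 = 1*29 = 29
  bit 1 = 0: r = r^2 mod 47 = 29^2 = 42
  bit 2 = 1: r = r^2 * 29 mod 47 = 42^2 * 29 = 25*29 = 20
  bit 3 = 0: r = r^2 mod 47 = 20^2 = 24
  bit 4 = 1: r = r^2 * 29 mod 47 = 24^2 * 29 = 12*29 = 19
  bit 5 = 1: r = r^2 * 29 mod 47 = 19^2 * 29 = 32*29 = 35
  -> B = 35
s = B^a = 35^34 mod 47  (bits of 34 = 100010)
  bit 0 = 1: r = r^2 * 35 mod 47 = 1^2 * 35 = 1*35 = 35
  bit 1 = 0: r = r^2 mod 47 = 35^2 = 3
  bit 2 = 0: r = r^2 mod 47 = 3^2 = 9
  bit 3 = 0: r = r^2 mod 47 = 9^2 = 34
  bit 4 = 1: r = r^2 * 35 mod 47 = 34^2 * 35 = 28*35 = 40
  bit 5 = 0: r = r^2 mod 47 = 40^2 = 2
  -> s = B^a = 2

Answer: 9 35 2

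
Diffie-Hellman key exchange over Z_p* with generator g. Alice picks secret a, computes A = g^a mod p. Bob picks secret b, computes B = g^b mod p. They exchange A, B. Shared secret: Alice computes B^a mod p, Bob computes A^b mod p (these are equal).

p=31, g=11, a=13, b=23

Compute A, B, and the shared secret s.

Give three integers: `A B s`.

Answer: 21 12 17

Derivation:
A = 11^13 mod 31  (bits of 13 = 1101)
  bit 0 = 1: r = r^2 * 11 mod 31 = 1^2 * 11 = 1*11 = 11
  bit 1 = 1: r = r^2 * 11 mod 31 = 11^2 * 11 = 28*11 = 29
  bit 2 = 0: r = r^2 mod 31 = 29^2 = 4
  bit 3 = 1: r = r^2 * 11 mod 31 = 4^2 * 11 = 16*11 = 21
  -> A = 21
B = 11^23 mod 31  (bits of 23 = 10111)
  bit 0 = 1: r = r^2 * 11 mod 31 = 1^2 * 11 = 1*11 = 11
  bit 1 = 0: r = r^2 mod 31 = 11^2 = 28
  bit 2 = 1: r = r^2 * 11 mod 31 = 28^2 * 11 = 9*11 = 6
  bit 3 = 1: r = r^2 * 11 mod 31 = 6^2 * 11 = 5*11 = 24
  bit 4 = 1: r = r^2 * 11 mod 31 = 24^2 * 11 = 18*11 = 12
  -> B = 12
s = B^a = 12^13 mod 31  (bits of 13 = 1101)
  bit 0 = 1: r = r^2 * 12 mod 31 = 1^2 * 12 = 1*12 = 12
  bit 1 = 1: r = r^2 * 12 mod 31 = 12^2 * 12 = 20*12 = 23
  bit 2 = 0: r = r^2 mod 31 = 23^2 = 2
  bit 3 = 1: r = r^2 * 12 mod 31 = 2^2 * 12 = 4*12 = 17
  -> s = B^a = 17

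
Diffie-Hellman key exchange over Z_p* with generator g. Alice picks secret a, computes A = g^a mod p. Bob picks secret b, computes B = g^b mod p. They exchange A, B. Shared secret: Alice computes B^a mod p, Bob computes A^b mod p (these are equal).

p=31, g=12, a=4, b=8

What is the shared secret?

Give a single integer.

A = 12^4 mod 31  (bits of 4 = 100)
  bit 0 = 1: r = r^2 * 12 mod 31 = 1^2 * 12 = 1*12 = 12
  bit 1 = 0: r = r^2 mod 31 = 12^2 = 20
  bit 2 = 0: r = r^2 mod 31 = 20^2 = 28
  -> A = 28
B = 12^8 mod 31  (bits of 8 = 1000)
  bit 0 = 1: r = r^2 * 12 mod 31 = 1^2 * 12 = 1*12 = 12
  bit 1 = 0: r = r^2 mod 31 = 12^2 = 20
  bit 2 = 0: r = r^2 mod 31 = 20^2 = 28
  bit 3 = 0: r = r^2 mod 31 = 28^2 = 9
  -> B = 9
s = B^a = 9^4 mod 31  (bits of 4 = 100)
  bit 0 = 1: r = r^2 * 9 mod 31 = 1^2 * 9 = 1*9 = 9
  bit 1 = 0: r = r^2 mod 31 = 9^2 = 19
  bit 2 = 0: r = r^2 mod 31 = 19^2 = 20
  -> s = B^a = 20

Answer: 20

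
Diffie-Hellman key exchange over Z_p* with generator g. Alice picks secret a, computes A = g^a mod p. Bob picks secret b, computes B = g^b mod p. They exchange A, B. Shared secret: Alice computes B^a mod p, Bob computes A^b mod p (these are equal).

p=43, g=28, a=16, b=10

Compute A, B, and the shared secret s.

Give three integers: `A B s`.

Answer: 17 25 9

Derivation:
A = 28^16 mod 43  (bits of 16 = 10000)
  bit 0 = 1: r = r^2 * 28 mod 43 = 1^2 * 28 = 1*28 = 28
  bit 1 = 0: r = r^2 mod 43 = 28^2 = 10
  bit 2 = 0: r = r^2 mod 43 = 10^2 = 14
  bit 3 = 0: r = r^2 mod 43 = 14^2 = 24
  bit 4 = 0: r = r^2 mod 43 = 24^2 = 17
  -> A = 17
B = 28^10 mod 43  (bits of 10 = 1010)
  bit 0 = 1: r = r^2 * 28 mod 43 = 1^2 * 28 = 1*28 = 28
  bit 1 = 0: r = r^2 mod 43 = 28^2 = 10
  bit 2 = 1: r = r^2 * 28 mod 43 = 10^2 * 28 = 14*28 = 5
  bit 3 = 0: r = r^2 mod 43 = 5^2 = 25
  -> B = 25
s = B^a = 25^16 mod 43  (bits of 16 = 10000)
  bit 0 = 1: r = r^2 * 25 mod 43 = 1^2 * 25 = 1*25 = 25
  bit 1 = 0: r = r^2 mod 43 = 25^2 = 23
  bit 2 = 0: r = r^2 mod 43 = 23^2 = 13
  bit 3 = 0: r = r^2 mod 43 = 13^2 = 40
  bit 4 = 0: r = r^2 mod 43 = 40^2 = 9
  -> s = B^a = 9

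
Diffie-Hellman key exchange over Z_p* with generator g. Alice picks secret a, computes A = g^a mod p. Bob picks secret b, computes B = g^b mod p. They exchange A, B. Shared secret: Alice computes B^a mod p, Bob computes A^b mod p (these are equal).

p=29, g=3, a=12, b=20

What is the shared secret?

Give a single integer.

Answer: 20

Derivation:
A = 3^12 mod 29  (bits of 12 = 1100)
  bit 0 = 1: r = r^2 * 3 mod 29 = 1^2 * 3 = 1*3 = 3
  bit 1 = 1: r = r^2 * 3 mod 29 = 3^2 * 3 = 9*3 = 27
  bit 2 = 0: r = r^2 mod 29 = 27^2 = 4
  bit 3 = 0: r = r^2 mod 29 = 4^2 = 16
  -> A = 16
B = 3^20 mod 29  (bits of 20 = 10100)
  bit 0 = 1: r = r^2 * 3 mod 29 = 1^2 * 3 = 1*3 = 3
  bit 1 = 0: r = r^2 mod 29 = 3^2 = 9
  bit 2 = 1: r = r^2 * 3 mod 29 = 9^2 * 3 = 23*3 = 11
  bit 3 = 0: r = r^2 mod 29 = 11^2 = 5
  bit 4 = 0: r = r^2 mod 29 = 5^2 = 25
  -> B = 25
s = B^a = 25^12 mod 29  (bits of 12 = 1100)
  bit 0 = 1: r = r^2 * 25 mod 29 = 1^2 * 25 = 1*25 = 25
  bit 1 = 1: r = r^2 * 25 mod 29 = 25^2 * 25 = 16*25 = 23
  bit 2 = 0: r = r^2 mod 29 = 23^2 = 7
  bit 3 = 0: r = r^2 mod 29 = 7^2 = 20
  -> s = B^a = 20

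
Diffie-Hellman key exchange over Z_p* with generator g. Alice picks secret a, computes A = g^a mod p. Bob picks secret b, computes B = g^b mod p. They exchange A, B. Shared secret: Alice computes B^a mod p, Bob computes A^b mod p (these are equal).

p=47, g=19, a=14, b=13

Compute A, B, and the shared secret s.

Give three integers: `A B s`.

Answer: 7 35 25

Derivation:
A = 19^14 mod 47  (bits of 14 = 1110)
  bit 0 = 1: r = r^2 * 19 mod 47 = 1^2 * 19 = 1*19 = 19
  bit 1 = 1: r = r^2 * 19 mod 47 = 19^2 * 19 = 32*19 = 44
  bit 2 = 1: r = r^2 * 19 mod 47 = 44^2 * 19 = 9*19 = 30
  bit 3 = 0: r = r^2 mod 47 = 30^2 = 7
  -> A = 7
B = 19^13 mod 47  (bits of 13 = 1101)
  bit 0 = 1: r = r^2 * 19 mod 47 = 1^2 * 19 = 1*19 = 19
  bit 1 = 1: r = r^2 * 19 mod 47 = 19^2 * 19 = 32*19 = 44
  bit 2 = 0: r = r^2 mod 47 = 44^2 = 9
  bit 3 = 1: r = r^2 * 19 mod 47 = 9^2 * 19 = 34*19 = 35
  -> B = 35
s = B^a = 35^14 mod 47  (bits of 14 = 1110)
  bit 0 = 1: r = r^2 * 35 mod 47 = 1^2 * 35 = 1*35 = 35
  bit 1 = 1: r = r^2 * 35 mod 47 = 35^2 * 35 = 3*35 = 11
  bit 2 = 1: r = r^2 * 35 mod 47 = 11^2 * 35 = 27*35 = 5
  bit 3 = 0: r = r^2 mod 47 = 5^2 = 25
  -> s = B^a = 25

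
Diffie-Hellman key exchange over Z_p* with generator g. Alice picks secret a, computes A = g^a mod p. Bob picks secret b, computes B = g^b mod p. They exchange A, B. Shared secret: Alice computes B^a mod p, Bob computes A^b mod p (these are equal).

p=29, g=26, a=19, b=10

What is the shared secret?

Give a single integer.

A = 26^19 mod 29  (bits of 19 = 10011)
  bit 0 = 1: r = r^2 * 26 mod 29 = 1^2 * 26 = 1*26 = 26
  bit 1 = 0: r = r^2 mod 29 = 26^2 = 9
  bit 2 = 0: r = r^2 mod 29 = 9^2 = 23
  bit 3 = 1: r = r^2 * 26 mod 29 = 23^2 * 26 = 7*26 = 8
  bit 4 = 1: r = r^2 * 26 mod 29 = 8^2 * 26 = 6*26 = 11
  -> A = 11
B = 26^10 mod 29  (bits of 10 = 1010)
  bit 0 = 1: r = r^2 * 26 mod 29 = 1^2 * 26 = 1*26 = 26
  bit 1 = 0: r = r^2 mod 29 = 26^2 = 9
  bit 2 = 1: r = r^2 * 26 mod 29 = 9^2 * 26 = 23*26 = 18
  bit 3 = 0: r = r^2 mod 29 = 18^2 = 5
  -> B = 5
s = B^a = 5^19 mod 29  (bits of 19 = 10011)
  bit 0 = 1: r = r^2 * 5 mod 29 = 1^2 * 5 = 1*5 = 5
  bit 1 = 0: r = r^2 mod 29 = 5^2 = 25
  bit 2 = 0: r = r^2 mod 29 = 25^2 = 16
  bit 3 = 1: r = r^2 * 5 mod 29 = 16^2 * 5 = 24*5 = 4
  bit 4 = 1: r = r^2 * 5 mod 29 = 4^2 * 5 = 16*5 = 22
  -> s = B^a = 22

Answer: 22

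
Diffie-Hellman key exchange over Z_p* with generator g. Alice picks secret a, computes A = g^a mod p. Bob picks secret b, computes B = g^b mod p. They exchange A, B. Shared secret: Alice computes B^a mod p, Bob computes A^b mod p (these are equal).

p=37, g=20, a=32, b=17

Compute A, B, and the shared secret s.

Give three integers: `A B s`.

A = 20^32 mod 37  (bits of 32 = 100000)
  bit 0 = 1: r = r^2 * 20 mod 37 = 1^2 * 20 = 1*20 = 20
  bit 1 = 0: r = r^2 mod 37 = 20^2 = 30
  bit 2 = 0: r = r^2 mod 37 = 30^2 = 12
  bit 3 = 0: r = r^2 mod 37 = 12^2 = 33
  bit 4 = 0: r = r^2 mod 37 = 33^2 = 16
  bit 5 = 0: r = r^2 mod 37 = 16^2 = 34
  -> A = 34
B = 20^17 mod 37  (bits of 17 = 10001)
  bit 0 = 1: r = r^2 * 20 mod 37 = 1^2 * 20 = 1*20 = 20
  bit 1 = 0: r = r^2 mod 37 = 20^2 = 30
  bit 2 = 0: r = r^2 mod 37 = 30^2 = 12
  bit 3 = 0: r = r^2 mod 37 = 12^2 = 33
  bit 4 = 1: r = r^2 * 20 mod 37 = 33^2 * 20 = 16*20 = 24
  -> B = 24
s = B^a = 24^32 mod 37  (bits of 32 = 100000)
  bit 0 = 1: r = r^2 * 24 mod 37 = 1^2 * 24 = 1*24 = 24
  bit 1 = 0: r = r^2 mod 37 = 24^2 = 21
  bit 2 = 0: r = r^2 mod 37 = 21^2 = 34
  bit 3 = 0: r = r^2 mod 37 = 34^2 = 9
  bit 4 = 0: r = r^2 mod 37 = 9^2 = 7
  bit 5 = 0: r = r^2 mod 37 = 7^2 = 12
  -> s = B^a = 12

Answer: 34 24 12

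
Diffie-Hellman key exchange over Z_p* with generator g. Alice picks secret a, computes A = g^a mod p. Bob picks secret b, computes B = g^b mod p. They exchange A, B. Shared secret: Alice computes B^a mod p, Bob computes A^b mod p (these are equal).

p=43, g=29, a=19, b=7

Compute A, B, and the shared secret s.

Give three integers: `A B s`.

A = 29^19 mod 43  (bits of 19 = 10011)
  bit 0 = 1: r = r^2 * 29 mod 43 = 1^2 * 29 = 1*29 = 29
  bit 1 = 0: r = r^2 mod 43 = 29^2 = 24
  bit 2 = 0: r = r^2 mod 43 = 24^2 = 17
  bit 3 = 1: r = r^2 * 29 mod 43 = 17^2 * 29 = 31*29 = 39
  bit 4 = 1: r = r^2 * 29 mod 43 = 39^2 * 29 = 16*29 = 34
  -> A = 34
B = 29^7 mod 43  (bits of 7 = 111)
  bit 0 = 1: r = r^2 * 29 mod 43 = 1^2 * 29 = 1*29 = 29
  bit 1 = 1: r = r^2 * 29 mod 43 = 29^2 * 29 = 24*29 = 8
  bit 2 = 1: r = r^2 * 29 mod 43 = 8^2 * 29 = 21*29 = 7
  -> B = 7
s = B^a = 7^19 mod 43  (bits of 19 = 10011)
  bit 0 = 1: r = r^2 * 7 mod 43 = 1^2 * 7 = 1*7 = 7
  bit 1 = 0: r = r^2 mod 43 = 7^2 = 6
  bit 2 = 0: r = r^2 mod 43 = 6^2 = 36
  bit 3 = 1: r = r^2 * 7 mod 43 = 36^2 * 7 = 6*7 = 42
  bit 4 = 1: r = r^2 * 7 mod 43 = 42^2 * 7 = 1*7 = 7
  -> s = B^a = 7

Answer: 34 7 7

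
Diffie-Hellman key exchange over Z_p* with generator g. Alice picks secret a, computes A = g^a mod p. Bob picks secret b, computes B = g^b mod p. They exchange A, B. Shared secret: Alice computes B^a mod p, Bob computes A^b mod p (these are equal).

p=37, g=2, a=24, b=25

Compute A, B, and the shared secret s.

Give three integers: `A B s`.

A = 2^24 mod 37  (bits of 24 = 11000)
  bit 0 = 1: r = r^2 * 2 mod 37 = 1^2 * 2 = 1*2 = 2
  bit 1 = 1: r = r^2 * 2 mod 37 = 2^2 * 2 = 4*2 = 8
  bit 2 = 0: r = r^2 mod 37 = 8^2 = 27
  bit 3 = 0: r = r^2 mod 37 = 27^2 = 26
  bit 4 = 0: r = r^2 mod 37 = 26^2 = 10
  -> A = 10
B = 2^25 mod 37  (bits of 25 = 11001)
  bit 0 = 1: r = r^2 * 2 mod 37 = 1^2 * 2 = 1*2 = 2
  bit 1 = 1: r = r^2 * 2 mod 37 = 2^2 * 2 = 4*2 = 8
  bit 2 = 0: r = r^2 mod 37 = 8^2 = 27
  bit 3 = 0: r = r^2 mod 37 = 27^2 = 26
  bit 4 = 1: r = r^2 * 2 mod 37 = 26^2 * 2 = 10*2 = 20
  -> B = 20
s = B^a = 20^24 mod 37  (bits of 24 = 11000)
  bit 0 = 1: r = r^2 * 20 mod 37 = 1^2 * 20 = 1*20 = 20
  bit 1 = 1: r = r^2 * 20 mod 37 = 20^2 * 20 = 30*20 = 8
  bit 2 = 0: r = r^2 mod 37 = 8^2 = 27
  bit 3 = 0: r = r^2 mod 37 = 27^2 = 26
  bit 4 = 0: r = r^2 mod 37 = 26^2 = 10
  -> s = B^a = 10

Answer: 10 20 10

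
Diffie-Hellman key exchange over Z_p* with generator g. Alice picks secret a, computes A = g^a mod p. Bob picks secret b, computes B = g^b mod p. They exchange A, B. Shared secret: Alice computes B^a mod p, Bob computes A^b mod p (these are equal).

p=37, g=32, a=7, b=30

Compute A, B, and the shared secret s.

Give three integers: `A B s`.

Answer: 19 27 27

Derivation:
A = 32^7 mod 37  (bits of 7 = 111)
  bit 0 = 1: r = r^2 * 32 mod 37 = 1^2 * 32 = 1*32 = 32
  bit 1 = 1: r = r^2 * 32 mod 37 = 32^2 * 32 = 25*32 = 23
  bit 2 = 1: r = r^2 * 32 mod 37 = 23^2 * 32 = 11*32 = 19
  -> A = 19
B = 32^30 mod 37  (bits of 30 = 11110)
  bit 0 = 1: r = r^2 * 32 mod 37 = 1^2 * 32 = 1*32 = 32
  bit 1 = 1: r = r^2 * 32 mod 37 = 32^2 * 32 = 25*32 = 23
  bit 2 = 1: r = r^2 * 32 mod 37 = 23^2 * 32 = 11*32 = 19
  bit 3 = 1: r = r^2 * 32 mod 37 = 19^2 * 32 = 28*32 = 8
  bit 4 = 0: r = r^2 mod 37 = 8^2 = 27
  -> B = 27
s = B^a = 27^7 mod 37  (bits of 7 = 111)
  bit 0 = 1: r = r^2 * 27 mod 37 = 1^2 * 27 = 1*27 = 27
  bit 1 = 1: r = r^2 * 27 mod 37 = 27^2 * 27 = 26*27 = 36
  bit 2 = 1: r = r^2 * 27 mod 37 = 36^2 * 27 = 1*27 = 27
  -> s = B^a = 27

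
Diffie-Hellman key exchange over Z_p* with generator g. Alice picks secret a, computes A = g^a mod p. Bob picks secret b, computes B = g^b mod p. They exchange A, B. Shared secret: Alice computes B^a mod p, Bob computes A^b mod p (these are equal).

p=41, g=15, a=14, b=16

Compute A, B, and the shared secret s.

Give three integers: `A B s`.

Answer: 8 37 10

Derivation:
A = 15^14 mod 41  (bits of 14 = 1110)
  bit 0 = 1: r = r^2 * 15 mod 41 = 1^2 * 15 = 1*15 = 15
  bit 1 = 1: r = r^2 * 15 mod 41 = 15^2 * 15 = 20*15 = 13
  bit 2 = 1: r = r^2 * 15 mod 41 = 13^2 * 15 = 5*15 = 34
  bit 3 = 0: r = r^2 mod 41 = 34^2 = 8
  -> A = 8
B = 15^16 mod 41  (bits of 16 = 10000)
  bit 0 = 1: r = r^2 * 15 mod 41 = 1^2 * 15 = 1*15 = 15
  bit 1 = 0: r = r^2 mod 41 = 15^2 = 20
  bit 2 = 0: r = r^2 mod 41 = 20^2 = 31
  bit 3 = 0: r = r^2 mod 41 = 31^2 = 18
  bit 4 = 0: r = r^2 mod 41 = 18^2 = 37
  -> B = 37
s = B^a = 37^14 mod 41  (bits of 14 = 1110)
  bit 0 = 1: r = r^2 * 37 mod 41 = 1^2 * 37 = 1*37 = 37
  bit 1 = 1: r = r^2 * 37 mod 41 = 37^2 * 37 = 16*37 = 18
  bit 2 = 1: r = r^2 * 37 mod 41 = 18^2 * 37 = 37*37 = 16
  bit 3 = 0: r = r^2 mod 41 = 16^2 = 10
  -> s = B^a = 10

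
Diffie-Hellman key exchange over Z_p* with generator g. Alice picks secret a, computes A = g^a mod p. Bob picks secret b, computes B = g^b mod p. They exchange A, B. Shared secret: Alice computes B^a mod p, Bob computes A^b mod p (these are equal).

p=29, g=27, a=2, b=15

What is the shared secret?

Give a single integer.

Answer: 4

Derivation:
A = 27^2 mod 29  (bits of 2 = 10)
  bit 0 = 1: r = r^2 * 27 mod 29 = 1^2 * 27 = 1*27 = 27
  bit 1 = 0: r = r^2 mod 29 = 27^2 = 4
  -> A = 4
B = 27^15 mod 29  (bits of 15 = 1111)
  bit 0 = 1: r = r^2 * 27 mod 29 = 1^2 * 27 = 1*27 = 27
  bit 1 = 1: r = r^2 * 27 mod 29 = 27^2 * 27 = 4*27 = 21
  bit 2 = 1: r = r^2 * 27 mod 29 = 21^2 * 27 = 6*27 = 17
  bit 3 = 1: r = r^2 * 27 mod 29 = 17^2 * 27 = 28*27 = 2
  -> B = 2
s = B^a = 2^2 mod 29  (bits of 2 = 10)
  bit 0 = 1: r = r^2 * 2 mod 29 = 1^2 * 2 = 1*2 = 2
  bit 1 = 0: r = r^2 mod 29 = 2^2 = 4
  -> s = B^a = 4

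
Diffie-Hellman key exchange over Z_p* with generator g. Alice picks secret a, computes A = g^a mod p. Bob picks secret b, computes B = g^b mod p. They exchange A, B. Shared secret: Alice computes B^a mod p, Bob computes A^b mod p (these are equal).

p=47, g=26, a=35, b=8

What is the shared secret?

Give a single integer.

Answer: 42

Derivation:
A = 26^35 mod 47  (bits of 35 = 100011)
  bit 0 = 1: r = r^2 * 26 mod 47 = 1^2 * 26 = 1*26 = 26
  bit 1 = 0: r = r^2 mod 47 = 26^2 = 18
  bit 2 = 0: r = r^2 mod 47 = 18^2 = 42
  bit 3 = 0: r = r^2 mod 47 = 42^2 = 25
  bit 4 = 1: r = r^2 * 26 mod 47 = 25^2 * 26 = 14*26 = 35
  bit 5 = 1: r = r^2 * 26 mod 47 = 35^2 * 26 = 3*26 = 31
  -> A = 31
B = 26^8 mod 47  (bits of 8 = 1000)
  bit 0 = 1: r = r^2 * 26 mod 47 = 1^2 * 26 = 1*26 = 26
  bit 1 = 0: r = r^2 mod 47 = 26^2 = 18
  bit 2 = 0: r = r^2 mod 47 = 18^2 = 42
  bit 3 = 0: r = r^2 mod 47 = 42^2 = 25
  -> B = 25
s = B^a = 25^35 mod 47  (bits of 35 = 100011)
  bit 0 = 1: r = r^2 * 25 mod 47 = 1^2 * 25 = 1*25 = 25
  bit 1 = 0: r = r^2 mod 47 = 25^2 = 14
  bit 2 = 0: r = r^2 mod 47 = 14^2 = 8
  bit 3 = 0: r = r^2 mod 47 = 8^2 = 17
  bit 4 = 1: r = r^2 * 25 mod 47 = 17^2 * 25 = 7*25 = 34
  bit 5 = 1: r = r^2 * 25 mod 47 = 34^2 * 25 = 28*25 = 42
  -> s = B^a = 42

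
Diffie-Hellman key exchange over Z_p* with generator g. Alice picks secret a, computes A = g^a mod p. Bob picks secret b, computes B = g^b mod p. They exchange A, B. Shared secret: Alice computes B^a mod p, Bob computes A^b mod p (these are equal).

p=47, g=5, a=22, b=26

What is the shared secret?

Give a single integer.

A = 5^22 mod 47  (bits of 22 = 10110)
  bit 0 = 1: r = r^2 * 5 mod 47 = 1^2 * 5 = 1*5 = 5
  bit 1 = 0: r = r^2 mod 47 = 5^2 = 25
  bit 2 = 1: r = r^2 * 5 mod 47 = 25^2 * 5 = 14*5 = 23
  bit 3 = 1: r = r^2 * 5 mod 47 = 23^2 * 5 = 12*5 = 13
  bit 4 = 0: r = r^2 mod 47 = 13^2 = 28
  -> A = 28
B = 5^26 mod 47  (bits of 26 = 11010)
  bit 0 = 1: r = r^2 * 5 mod 47 = 1^2 * 5 = 1*5 = 5
  bit 1 = 1: r = r^2 * 5 mod 47 = 5^2 * 5 = 25*5 = 31
  bit 2 = 0: r = r^2 mod 47 = 31^2 = 21
  bit 3 = 1: r = r^2 * 5 mod 47 = 21^2 * 5 = 18*5 = 43
  bit 4 = 0: r = r^2 mod 47 = 43^2 = 16
  -> B = 16
s = B^a = 16^22 mod 47  (bits of 22 = 10110)
  bit 0 = 1: r = r^2 * 16 mod 47 = 1^2 * 16 = 1*16 = 16
  bit 1 = 0: r = r^2 mod 47 = 16^2 = 21
  bit 2 = 1: r = r^2 * 16 mod 47 = 21^2 * 16 = 18*16 = 6
  bit 3 = 1: r = r^2 * 16 mod 47 = 6^2 * 16 = 36*16 = 12
  bit 4 = 0: r = r^2 mod 47 = 12^2 = 3
  -> s = B^a = 3

Answer: 3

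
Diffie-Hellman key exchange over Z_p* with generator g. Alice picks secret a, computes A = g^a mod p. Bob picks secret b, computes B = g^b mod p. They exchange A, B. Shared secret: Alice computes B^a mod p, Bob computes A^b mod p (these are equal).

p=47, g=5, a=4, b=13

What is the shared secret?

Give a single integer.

A = 5^4 mod 47  (bits of 4 = 100)
  bit 0 = 1: r = r^2 * 5 mod 47 = 1^2 * 5 = 1*5 = 5
  bit 1 = 0: r = r^2 mod 47 = 5^2 = 25
  bit 2 = 0: r = r^2 mod 47 = 25^2 = 14
  -> A = 14
B = 5^13 mod 47  (bits of 13 = 1101)
  bit 0 = 1: r = r^2 * 5 mod 47 = 1^2 * 5 = 1*5 = 5
  bit 1 = 1: r = r^2 * 5 mod 47 = 5^2 * 5 = 25*5 = 31
  bit 2 = 0: r = r^2 mod 47 = 31^2 = 21
  bit 3 = 1: r = r^2 * 5 mod 47 = 21^2 * 5 = 18*5 = 43
  -> B = 43
s = B^a = 43^4 mod 47  (bits of 4 = 100)
  bit 0 = 1: r = r^2 * 43 mod 47 = 1^2 * 43 = 1*43 = 43
  bit 1 = 0: r = r^2 mod 47 = 43^2 = 16
  bit 2 = 0: r = r^2 mod 47 = 16^2 = 21
  -> s = B^a = 21

Answer: 21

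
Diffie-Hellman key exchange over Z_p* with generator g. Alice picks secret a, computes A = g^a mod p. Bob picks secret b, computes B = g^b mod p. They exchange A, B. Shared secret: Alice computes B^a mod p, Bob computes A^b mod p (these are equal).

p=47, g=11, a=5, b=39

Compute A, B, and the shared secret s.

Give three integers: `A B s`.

Answer: 29 44 39

Derivation:
A = 11^5 mod 47  (bits of 5 = 101)
  bit 0 = 1: r = r^2 * 11 mod 47 = 1^2 * 11 = 1*11 = 11
  bit 1 = 0: r = r^2 mod 47 = 11^2 = 27
  bit 2 = 1: r = r^2 * 11 mod 47 = 27^2 * 11 = 24*11 = 29
  -> A = 29
B = 11^39 mod 47  (bits of 39 = 100111)
  bit 0 = 1: r = r^2 * 11 mod 47 = 1^2 * 11 = 1*11 = 11
  bit 1 = 0: r = r^2 mod 47 = 11^2 = 27
  bit 2 = 0: r = r^2 mod 47 = 27^2 = 24
  bit 3 = 1: r = r^2 * 11 mod 47 = 24^2 * 11 = 12*11 = 38
  bit 4 = 1: r = r^2 * 11 mod 47 = 38^2 * 11 = 34*11 = 45
  bit 5 = 1: r = r^2 * 11 mod 47 = 45^2 * 11 = 4*11 = 44
  -> B = 44
s = B^a = 44^5 mod 47  (bits of 5 = 101)
  bit 0 = 1: r = r^2 * 44 mod 47 = 1^2 * 44 = 1*44 = 44
  bit 1 = 0: r = r^2 mod 47 = 44^2 = 9
  bit 2 = 1: r = r^2 * 44 mod 47 = 9^2 * 44 = 34*44 = 39
  -> s = B^a = 39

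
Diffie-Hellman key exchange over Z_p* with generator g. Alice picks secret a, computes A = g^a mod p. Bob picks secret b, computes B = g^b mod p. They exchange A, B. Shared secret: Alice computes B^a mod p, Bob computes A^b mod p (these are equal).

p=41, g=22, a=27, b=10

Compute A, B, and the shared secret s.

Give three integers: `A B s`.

Answer: 30 32 9

Derivation:
A = 22^27 mod 41  (bits of 27 = 11011)
  bit 0 = 1: r = r^2 * 22 mod 41 = 1^2 * 22 = 1*22 = 22
  bit 1 = 1: r = r^2 * 22 mod 41 = 22^2 * 22 = 33*22 = 29
  bit 2 = 0: r = r^2 mod 41 = 29^2 = 21
  bit 3 = 1: r = r^2 * 22 mod 41 = 21^2 * 22 = 31*22 = 26
  bit 4 = 1: r = r^2 * 22 mod 41 = 26^2 * 22 = 20*22 = 30
  -> A = 30
B = 22^10 mod 41  (bits of 10 = 1010)
  bit 0 = 1: r = r^2 * 22 mod 41 = 1^2 * 22 = 1*22 = 22
  bit 1 = 0: r = r^2 mod 41 = 22^2 = 33
  bit 2 = 1: r = r^2 * 22 mod 41 = 33^2 * 22 = 23*22 = 14
  bit 3 = 0: r = r^2 mod 41 = 14^2 = 32
  -> B = 32
s = B^a = 32^27 mod 41  (bits of 27 = 11011)
  bit 0 = 1: r = r^2 * 32 mod 41 = 1^2 * 32 = 1*32 = 32
  bit 1 = 1: r = r^2 * 32 mod 41 = 32^2 * 32 = 40*32 = 9
  bit 2 = 0: r = r^2 mod 41 = 9^2 = 40
  bit 3 = 1: r = r^2 * 32 mod 41 = 40^2 * 32 = 1*32 = 32
  bit 4 = 1: r = r^2 * 32 mod 41 = 32^2 * 32 = 40*32 = 9
  -> s = B^a = 9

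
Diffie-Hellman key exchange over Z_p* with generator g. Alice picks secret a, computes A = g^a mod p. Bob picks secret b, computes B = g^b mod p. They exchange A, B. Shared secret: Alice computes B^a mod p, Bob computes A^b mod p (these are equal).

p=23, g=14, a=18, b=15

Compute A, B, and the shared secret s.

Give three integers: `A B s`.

Answer: 4 17 3

Derivation:
A = 14^18 mod 23  (bits of 18 = 10010)
  bit 0 = 1: r = r^2 * 14 mod 23 = 1^2 * 14 = 1*14 = 14
  bit 1 = 0: r = r^2 mod 23 = 14^2 = 12
  bit 2 = 0: r = r^2 mod 23 = 12^2 = 6
  bit 3 = 1: r = r^2 * 14 mod 23 = 6^2 * 14 = 13*14 = 21
  bit 4 = 0: r = r^2 mod 23 = 21^2 = 4
  -> A = 4
B = 14^15 mod 23  (bits of 15 = 1111)
  bit 0 = 1: r = r^2 * 14 mod 23 = 1^2 * 14 = 1*14 = 14
  bit 1 = 1: r = r^2 * 14 mod 23 = 14^2 * 14 = 12*14 = 7
  bit 2 = 1: r = r^2 * 14 mod 23 = 7^2 * 14 = 3*14 = 19
  bit 3 = 1: r = r^2 * 14 mod 23 = 19^2 * 14 = 16*14 = 17
  -> B = 17
s = B^a = 17^18 mod 23  (bits of 18 = 10010)
  bit 0 = 1: r = r^2 * 17 mod 23 = 1^2 * 17 = 1*17 = 17
  bit 1 = 0: r = r^2 mod 23 = 17^2 = 13
  bit 2 = 0: r = r^2 mod 23 = 13^2 = 8
  bit 3 = 1: r = r^2 * 17 mod 23 = 8^2 * 17 = 18*17 = 7
  bit 4 = 0: r = r^2 mod 23 = 7^2 = 3
  -> s = B^a = 3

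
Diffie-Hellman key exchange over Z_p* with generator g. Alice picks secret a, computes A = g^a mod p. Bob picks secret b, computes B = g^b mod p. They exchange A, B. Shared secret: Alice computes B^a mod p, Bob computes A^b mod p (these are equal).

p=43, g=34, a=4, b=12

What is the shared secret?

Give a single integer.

A = 34^4 mod 43  (bits of 4 = 100)
  bit 0 = 1: r = r^2 * 34 mod 43 = 1^2 * 34 = 1*34 = 34
  bit 1 = 0: r = r^2 mod 43 = 34^2 = 38
  bit 2 = 0: r = r^2 mod 43 = 38^2 = 25
  -> A = 25
B = 34^12 mod 43  (bits of 12 = 1100)
  bit 0 = 1: r = r^2 * 34 mod 43 = 1^2 * 34 = 1*34 = 34
  bit 1 = 1: r = r^2 * 34 mod 43 = 34^2 * 34 = 38*34 = 2
  bit 2 = 0: r = r^2 mod 43 = 2^2 = 4
  bit 3 = 0: r = r^2 mod 43 = 4^2 = 16
  -> B = 16
s = B^a = 16^4 mod 43  (bits of 4 = 100)
  bit 0 = 1: r = r^2 * 16 mod 43 = 1^2 * 16 = 1*16 = 16
  bit 1 = 0: r = r^2 mod 43 = 16^2 = 41
  bit 2 = 0: r = r^2 mod 43 = 41^2 = 4
  -> s = B^a = 4

Answer: 4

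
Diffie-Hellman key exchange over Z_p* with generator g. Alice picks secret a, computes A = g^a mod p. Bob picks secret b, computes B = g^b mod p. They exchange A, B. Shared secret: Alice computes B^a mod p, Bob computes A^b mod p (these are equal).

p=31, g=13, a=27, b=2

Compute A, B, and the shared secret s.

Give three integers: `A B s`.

Answer: 23 14 2

Derivation:
A = 13^27 mod 31  (bits of 27 = 11011)
  bit 0 = 1: r = r^2 * 13 mod 31 = 1^2 * 13 = 1*13 = 13
  bit 1 = 1: r = r^2 * 13 mod 31 = 13^2 * 13 = 14*13 = 27
  bit 2 = 0: r = r^2 mod 31 = 27^2 = 16
  bit 3 = 1: r = r^2 * 13 mod 31 = 16^2 * 13 = 8*13 = 11
  bit 4 = 1: r = r^2 * 13 mod 31 = 11^2 * 13 = 28*13 = 23
  -> A = 23
B = 13^2 mod 31  (bits of 2 = 10)
  bit 0 = 1: r = r^2 * 13 mod 31 = 1^2 * 13 = 1*13 = 13
  bit 1 = 0: r = r^2 mod 31 = 13^2 = 14
  -> B = 14
s = B^a = 14^27 mod 31  (bits of 27 = 11011)
  bit 0 = 1: r = r^2 * 14 mod 31 = 1^2 * 14 = 1*14 = 14
  bit 1 = 1: r = r^2 * 14 mod 31 = 14^2 * 14 = 10*14 = 16
  bit 2 = 0: r = r^2 mod 31 = 16^2 = 8
  bit 3 = 1: r = r^2 * 14 mod 31 = 8^2 * 14 = 2*14 = 28
  bit 4 = 1: r = r^2 * 14 mod 31 = 28^2 * 14 = 9*14 = 2
  -> s = B^a = 2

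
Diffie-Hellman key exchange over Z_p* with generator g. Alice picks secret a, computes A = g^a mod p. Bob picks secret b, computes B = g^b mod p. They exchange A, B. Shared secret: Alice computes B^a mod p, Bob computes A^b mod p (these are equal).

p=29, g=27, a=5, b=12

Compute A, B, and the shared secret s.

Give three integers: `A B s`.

Answer: 26 7 16

Derivation:
A = 27^5 mod 29  (bits of 5 = 101)
  bit 0 = 1: r = r^2 * 27 mod 29 = 1^2 * 27 = 1*27 = 27
  bit 1 = 0: r = r^2 mod 29 = 27^2 = 4
  bit 2 = 1: r = r^2 * 27 mod 29 = 4^2 * 27 = 16*27 = 26
  -> A = 26
B = 27^12 mod 29  (bits of 12 = 1100)
  bit 0 = 1: r = r^2 * 27 mod 29 = 1^2 * 27 = 1*27 = 27
  bit 1 = 1: r = r^2 * 27 mod 29 = 27^2 * 27 = 4*27 = 21
  bit 2 = 0: r = r^2 mod 29 = 21^2 = 6
  bit 3 = 0: r = r^2 mod 29 = 6^2 = 7
  -> B = 7
s = B^a = 7^5 mod 29  (bits of 5 = 101)
  bit 0 = 1: r = r^2 * 7 mod 29 = 1^2 * 7 = 1*7 = 7
  bit 1 = 0: r = r^2 mod 29 = 7^2 = 20
  bit 2 = 1: r = r^2 * 7 mod 29 = 20^2 * 7 = 23*7 = 16
  -> s = B^a = 16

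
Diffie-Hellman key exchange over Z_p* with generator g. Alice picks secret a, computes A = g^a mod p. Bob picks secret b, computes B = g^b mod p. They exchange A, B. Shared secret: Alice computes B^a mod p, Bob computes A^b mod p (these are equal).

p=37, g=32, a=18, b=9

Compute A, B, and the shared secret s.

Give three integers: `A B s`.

Answer: 36 31 36

Derivation:
A = 32^18 mod 37  (bits of 18 = 10010)
  bit 0 = 1: r = r^2 * 32 mod 37 = 1^2 * 32 = 1*32 = 32
  bit 1 = 0: r = r^2 mod 37 = 32^2 = 25
  bit 2 = 0: r = r^2 mod 37 = 25^2 = 33
  bit 3 = 1: r = r^2 * 32 mod 37 = 33^2 * 32 = 16*32 = 31
  bit 4 = 0: r = r^2 mod 37 = 31^2 = 36
  -> A = 36
B = 32^9 mod 37  (bits of 9 = 1001)
  bit 0 = 1: r = r^2 * 32 mod 37 = 1^2 * 32 = 1*32 = 32
  bit 1 = 0: r = r^2 mod 37 = 32^2 = 25
  bit 2 = 0: r = r^2 mod 37 = 25^2 = 33
  bit 3 = 1: r = r^2 * 32 mod 37 = 33^2 * 32 = 16*32 = 31
  -> B = 31
s = B^a = 31^18 mod 37  (bits of 18 = 10010)
  bit 0 = 1: r = r^2 * 31 mod 37 = 1^2 * 31 = 1*31 = 31
  bit 1 = 0: r = r^2 mod 37 = 31^2 = 36
  bit 2 = 0: r = r^2 mod 37 = 36^2 = 1
  bit 3 = 1: r = r^2 * 31 mod 37 = 1^2 * 31 = 1*31 = 31
  bit 4 = 0: r = r^2 mod 37 = 31^2 = 36
  -> s = B^a = 36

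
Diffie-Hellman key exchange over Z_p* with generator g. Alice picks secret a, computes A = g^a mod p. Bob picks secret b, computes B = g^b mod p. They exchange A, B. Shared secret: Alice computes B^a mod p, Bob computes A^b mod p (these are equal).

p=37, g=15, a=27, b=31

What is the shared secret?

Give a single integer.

A = 15^27 mod 37  (bits of 27 = 11011)
  bit 0 = 1: r = r^2 * 15 mod 37 = 1^2 * 15 = 1*15 = 15
  bit 1 = 1: r = r^2 * 15 mod 37 = 15^2 * 15 = 3*15 = 8
  bit 2 = 0: r = r^2 mod 37 = 8^2 = 27
  bit 3 = 1: r = r^2 * 15 mod 37 = 27^2 * 15 = 26*15 = 20
  bit 4 = 1: r = r^2 * 15 mod 37 = 20^2 * 15 = 30*15 = 6
  -> A = 6
B = 15^31 mod 37  (bits of 31 = 11111)
  bit 0 = 1: r = r^2 * 15 mod 37 = 1^2 * 15 = 1*15 = 15
  bit 1 = 1: r = r^2 * 15 mod 37 = 15^2 * 15 = 3*15 = 8
  bit 2 = 1: r = r^2 * 15 mod 37 = 8^2 * 15 = 27*15 = 35
  bit 3 = 1: r = r^2 * 15 mod 37 = 35^2 * 15 = 4*15 = 23
  bit 4 = 1: r = r^2 * 15 mod 37 = 23^2 * 15 = 11*15 = 17
  -> B = 17
s = B^a = 17^27 mod 37  (bits of 27 = 11011)
  bit 0 = 1: r = r^2 * 17 mod 37 = 1^2 * 17 = 1*17 = 17
  bit 1 = 1: r = r^2 * 17 mod 37 = 17^2 * 17 = 30*17 = 29
  bit 2 = 0: r = r^2 mod 37 = 29^2 = 27
  bit 3 = 1: r = r^2 * 17 mod 37 = 27^2 * 17 = 26*17 = 35
  bit 4 = 1: r = r^2 * 17 mod 37 = 35^2 * 17 = 4*17 = 31
  -> s = B^a = 31

Answer: 31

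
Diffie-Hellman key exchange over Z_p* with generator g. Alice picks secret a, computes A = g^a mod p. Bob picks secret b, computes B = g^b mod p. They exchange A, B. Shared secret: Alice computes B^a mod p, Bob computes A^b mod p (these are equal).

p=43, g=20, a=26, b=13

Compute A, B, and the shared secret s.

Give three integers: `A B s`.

Answer: 17 19 13

Derivation:
A = 20^26 mod 43  (bits of 26 = 11010)
  bit 0 = 1: r = r^2 * 20 mod 43 = 1^2 * 20 = 1*20 = 20
  bit 1 = 1: r = r^2 * 20 mod 43 = 20^2 * 20 = 13*20 = 2
  bit 2 = 0: r = r^2 mod 43 = 2^2 = 4
  bit 3 = 1: r = r^2 * 20 mod 43 = 4^2 * 20 = 16*20 = 19
  bit 4 = 0: r = r^2 mod 43 = 19^2 = 17
  -> A = 17
B = 20^13 mod 43  (bits of 13 = 1101)
  bit 0 = 1: r = r^2 * 20 mod 43 = 1^2 * 20 = 1*20 = 20
  bit 1 = 1: r = r^2 * 20 mod 43 = 20^2 * 20 = 13*20 = 2
  bit 2 = 0: r = r^2 mod 43 = 2^2 = 4
  bit 3 = 1: r = r^2 * 20 mod 43 = 4^2 * 20 = 16*20 = 19
  -> B = 19
s = B^a = 19^26 mod 43  (bits of 26 = 11010)
  bit 0 = 1: r = r^2 * 19 mod 43 = 1^2 * 19 = 1*19 = 19
  bit 1 = 1: r = r^2 * 19 mod 43 = 19^2 * 19 = 17*19 = 22
  bit 2 = 0: r = r^2 mod 43 = 22^2 = 11
  bit 3 = 1: r = r^2 * 19 mod 43 = 11^2 * 19 = 35*19 = 20
  bit 4 = 0: r = r^2 mod 43 = 20^2 = 13
  -> s = B^a = 13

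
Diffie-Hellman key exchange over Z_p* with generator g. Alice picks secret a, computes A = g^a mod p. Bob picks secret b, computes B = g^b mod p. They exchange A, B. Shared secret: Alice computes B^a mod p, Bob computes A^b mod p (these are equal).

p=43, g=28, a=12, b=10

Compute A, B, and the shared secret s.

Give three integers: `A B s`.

Answer: 35 25 4

Derivation:
A = 28^12 mod 43  (bits of 12 = 1100)
  bit 0 = 1: r = r^2 * 28 mod 43 = 1^2 * 28 = 1*28 = 28
  bit 1 = 1: r = r^2 * 28 mod 43 = 28^2 * 28 = 10*28 = 22
  bit 2 = 0: r = r^2 mod 43 = 22^2 = 11
  bit 3 = 0: r = r^2 mod 43 = 11^2 = 35
  -> A = 35
B = 28^10 mod 43  (bits of 10 = 1010)
  bit 0 = 1: r = r^2 * 28 mod 43 = 1^2 * 28 = 1*28 = 28
  bit 1 = 0: r = r^2 mod 43 = 28^2 = 10
  bit 2 = 1: r = r^2 * 28 mod 43 = 10^2 * 28 = 14*28 = 5
  bit 3 = 0: r = r^2 mod 43 = 5^2 = 25
  -> B = 25
s = B^a = 25^12 mod 43  (bits of 12 = 1100)
  bit 0 = 1: r = r^2 * 25 mod 43 = 1^2 * 25 = 1*25 = 25
  bit 1 = 1: r = r^2 * 25 mod 43 = 25^2 * 25 = 23*25 = 16
  bit 2 = 0: r = r^2 mod 43 = 16^2 = 41
  bit 3 = 0: r = r^2 mod 43 = 41^2 = 4
  -> s = B^a = 4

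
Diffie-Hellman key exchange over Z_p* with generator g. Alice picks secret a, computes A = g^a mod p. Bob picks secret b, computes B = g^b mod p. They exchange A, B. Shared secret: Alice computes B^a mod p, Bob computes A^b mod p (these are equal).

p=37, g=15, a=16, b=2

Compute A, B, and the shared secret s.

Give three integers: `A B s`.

Answer: 12 3 33

Derivation:
A = 15^16 mod 37  (bits of 16 = 10000)
  bit 0 = 1: r = r^2 * 15 mod 37 = 1^2 * 15 = 1*15 = 15
  bit 1 = 0: r = r^2 mod 37 = 15^2 = 3
  bit 2 = 0: r = r^2 mod 37 = 3^2 = 9
  bit 3 = 0: r = r^2 mod 37 = 9^2 = 7
  bit 4 = 0: r = r^2 mod 37 = 7^2 = 12
  -> A = 12
B = 15^2 mod 37  (bits of 2 = 10)
  bit 0 = 1: r = r^2 * 15 mod 37 = 1^2 * 15 = 1*15 = 15
  bit 1 = 0: r = r^2 mod 37 = 15^2 = 3
  -> B = 3
s = B^a = 3^16 mod 37  (bits of 16 = 10000)
  bit 0 = 1: r = r^2 * 3 mod 37 = 1^2 * 3 = 1*3 = 3
  bit 1 = 0: r = r^2 mod 37 = 3^2 = 9
  bit 2 = 0: r = r^2 mod 37 = 9^2 = 7
  bit 3 = 0: r = r^2 mod 37 = 7^2 = 12
  bit 4 = 0: r = r^2 mod 37 = 12^2 = 33
  -> s = B^a = 33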